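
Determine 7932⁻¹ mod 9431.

1856

9431 = 1*7932 + 1499
7932 = 5*1499 + 437
1499 = 3*437 + 188
437 = 2*188 + 61
188 = 3*61 + 5
61 = 12*5 + 1
5 = 5*1 + 0
gcd(7932, 9431) = 1, so the inverse exists.
Bézout: 1 = −1561*9431 + 1856*7932.
So 7932⁻¹ ≡ 1856 (mod 9431).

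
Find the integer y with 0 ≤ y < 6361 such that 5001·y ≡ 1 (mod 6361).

2811

6361 = 1*5001 + 1360
5001 = 3*1360 + 921
1360 = 1*921 + 439
921 = 2*439 + 43
439 = 10*43 + 9
43 = 4*9 + 7
9 = 1*7 + 2
7 = 3*2 + 1
2 = 2*1 + 0
gcd(5001, 6361) = 1, so the inverse exists.
Back-substitute for 1:
1 = 1*7 − 3*2
  = −3*9 + 4*7
  = 4*43 − 19*9
  = −19*439 + 194*43
  = 194*921 − 407*439
  = −407*1360 + 601*921
  = 601*5001 − 2210*1360
  = −2210*6361 + 2811*5001
So 5001⁻¹ ≡ 2811 (mod 6361).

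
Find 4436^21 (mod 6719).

By square-and-multiply:
21 in binary is 10101, i.e. 21 = 16 + 4 + 1.
4436^1 ≡ 4436 (mod 6719)
4436^2 ≡ 4436^2 = 19678096 ≡ 4864 (mod 6719)
4436^4 ≡ 4864^2 = 23658496 ≡ 897 (mod 6719)
4436^8 ≡ 897^2 = 804609 ≡ 5048 (mod 6719)
4436^16 ≡ 5048^2 = 25482304 ≡ 3856 (mod 6719)
4436^21 = 4436^16 * 4436^4 * 4436^1 ≡ 3856 * 897 * 4436 (mod 6719).
Accumulate the product:
3856 * 897 = 3458832 ≡ 5266
5266 * 4436 = 23359976 ≡ 4732

4732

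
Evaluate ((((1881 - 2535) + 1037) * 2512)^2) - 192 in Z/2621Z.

1881 - 2535 = -654 ≡ 1967 (mod 2621)
1967 + 1037 = 3004 ≡ 383 (mod 2621)
383 * 2512 = 962096 ≡ 189 (mod 2621)
(189)^2 ≡ 1648 (mod 2621)
1648 - 192 = 1456

1456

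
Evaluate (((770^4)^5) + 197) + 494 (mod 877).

(770)^4 ≡ 550 (mod 877)
(550)^5 ≡ 577 (mod 877)
577 + 197 = 774
774 + 494 = 1268 ≡ 391 (mod 877)

391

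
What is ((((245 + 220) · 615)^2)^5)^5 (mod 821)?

820

245 + 220 = 465
465 · 615 = 285975 ≡ 267 (mod 821)
(267)^2 ≡ 683 (mod 821)
(683)^5 ≡ 820 (mod 821)
(820)^5 ≡ 820 (mod 821)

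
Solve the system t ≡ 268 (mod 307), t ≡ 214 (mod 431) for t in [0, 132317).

19609

307⁻¹ mod 431: 307×358 ≡ 1 (mod 431), so 307⁻¹ ≡ 358.
t = 268 + 307×((214 − 268)×358 mod 431) = 268 + 307×63 = 19609.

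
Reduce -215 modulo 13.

-215 = -17·13 + 6, so -215 ≡ 6 (mod 13).

6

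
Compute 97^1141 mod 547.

181

By square-and-multiply:
1141 in binary is 10001110101, i.e. 1141 = 1024 + 64 + 32 + 16 + 4 + 1.
97^1 ≡ 97 (mod 547)
97^2 ≡ 97^2 = 9409 ≡ 110 (mod 547)
97^4 ≡ 110^2 = 12100 ≡ 66 (mod 547)
97^8 ≡ 66^2 = 4356 ≡ 527 (mod 547)
97^16 ≡ 527^2 = 277729 ≡ 400 (mod 547)
97^32 ≡ 400^2 = 160000 ≡ 276 (mod 547)
97^64 ≡ 276^2 = 76176 ≡ 143 (mod 547)
97^128 ≡ 143^2 = 20449 ≡ 210 (mod 547)
97^256 ≡ 210^2 = 44100 ≡ 340 (mod 547)
97^512 ≡ 340^2 = 115600 ≡ 183 (mod 547)
97^1024 ≡ 183^2 = 33489 ≡ 122 (mod 547)
97^1141 = 97^1024 * 97^64 * 97^32 * 97^16 * 97^4 * 97^1 ≡ 122 * 143 * 276 * 400 * 66 * 97 (mod 547).
Accumulate the product:
122 * 143 = 17446 ≡ 489
489 * 276 = 134964 ≡ 402
402 * 400 = 160800 ≡ 529
529 * 66 = 34914 ≡ 453
453 * 97 = 43941 ≡ 181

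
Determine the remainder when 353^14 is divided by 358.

14 in binary is 1110, i.e. 14 = 8 + 4 + 2.
353^1 ≡ 353 (mod 358)
353^2 ≡ 353^2 = 124609 ≡ 25 (mod 358)
353^4 ≡ 25^2 = 625 ≡ 267 (mod 358)
353^8 ≡ 267^2 = 71289 ≡ 47 (mod 358)
353^14 = 353^8 × 353^4 × 353^2 ≡ 47 × 267 × 25 (mod 358).
Accumulate the product:
47 × 267 = 12549 ≡ 19
19 × 25 = 475 ≡ 117

117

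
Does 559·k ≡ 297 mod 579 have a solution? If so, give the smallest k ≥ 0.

72

gcd(559, 579) = 1, so a unique solution mod 579 exists.
559⁻¹ ≡ 550 (mod 579).
k ≡ 550·297 ≡ 72 (mod 579).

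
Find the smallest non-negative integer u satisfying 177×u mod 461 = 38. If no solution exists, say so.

gcd(177, 461) = 1, so a unique solution mod 461 exists.
177⁻¹ ≡ 112 (mod 461).
u ≡ 112×38 ≡ 107 (mod 461).

107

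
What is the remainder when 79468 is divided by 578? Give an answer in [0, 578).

282

79468 = 137·578 + 282, so 79468 ≡ 282 (mod 578).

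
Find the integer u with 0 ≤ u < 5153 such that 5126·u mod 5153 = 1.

3817

Apply the Euclidean algorithm and back-substitute:
5153 = 1·5126 + 27
5126 = 189·27 + 23
27 = 1·23 + 4
23 = 5·4 + 3
4 = 1·3 + 1
3 = 3·1 + 0
gcd(5126, 5153) = 1, so the inverse exists.
Bézout: 1 = 1329·5153 − 1336·5126.
So 5126⁻¹ ≡ −1336 ≡ 3817 (mod 5153).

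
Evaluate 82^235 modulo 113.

52

By square-and-multiply:
235 in binary is 11101011, i.e. 235 = 128 + 64 + 32 + 8 + 2 + 1.
82^1 ≡ 82 (mod 113)
82^2 ≡ 82^2 = 6724 ≡ 57 (mod 113)
82^4 ≡ 57^2 = 3249 ≡ 85 (mod 113)
82^8 ≡ 85^2 = 7225 ≡ 106 (mod 113)
82^16 ≡ 106^2 = 11236 ≡ 49 (mod 113)
82^32 ≡ 49^2 = 2401 ≡ 28 (mod 113)
82^64 ≡ 28^2 = 784 ≡ 106 (mod 113)
82^128 ≡ 106^2 = 11236 ≡ 49 (mod 113)
82^235 = 82^128 * 82^64 * 82^32 * 82^8 * 82^2 * 82^1 ≡ 49 * 106 * 28 * 106 * 57 * 82 (mod 113).
Accumulate the product:
49 * 106 = 5194 ≡ 109
109 * 28 = 3052 ≡ 1
1 * 106 = 106
106 * 57 = 6042 ≡ 53
53 * 82 = 4346 ≡ 52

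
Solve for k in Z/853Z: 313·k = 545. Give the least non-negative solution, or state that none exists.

386

gcd(313, 853) = 1, so a unique solution mod 853 exists.
313⁻¹ ≡ 248 (mod 853).
k ≡ 248·545 ≡ 386 (mod 853).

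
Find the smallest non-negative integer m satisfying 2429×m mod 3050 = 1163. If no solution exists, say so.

gcd(2429, 3050) = 1, so a unique solution mod 3050 exists.
2429⁻¹ ≡ 1719 (mod 3050).
m ≡ 1719×1163 ≡ 1447 (mod 3050).

1447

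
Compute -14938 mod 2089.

1774

-14938 = -8·2089 + 1774, so -14938 ≡ 1774 (mod 2089).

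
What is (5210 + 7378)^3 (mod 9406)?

5210 + 7378 = 12588 ≡ 3182 (mod 9406)
(3182)^3 ≡ 7918 (mod 9406)

7918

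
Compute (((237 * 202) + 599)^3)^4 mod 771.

34

237 * 202 = 47874 ≡ 72 (mod 771)
72 + 599 = 671
(671)^3 ≡ 758 (mod 771)
(758)^4 ≡ 34 (mod 771)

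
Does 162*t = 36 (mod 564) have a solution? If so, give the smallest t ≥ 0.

gcd(162, 564) = 6, and 6 | 36, so solutions exist.
Divide through by 6: 27*t mod 94 = 6.
27⁻¹ ≡ 7 (mod 94).
t ≡ 7*6 ≡ 42 (mod 94).
The smallest non-negative solution is t = 42.

42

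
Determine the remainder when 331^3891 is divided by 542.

13

3891 in binary is 111100110011, i.e. 3891 = 2048 + 1024 + 512 + 256 + 32 + 16 + 2 + 1.
331^1 ≡ 331 (mod 542)
331^2 ≡ 331^2 = 109561 ≡ 77 (mod 542)
331^4 ≡ 77^2 = 5929 ≡ 509 (mod 542)
331^8 ≡ 509^2 = 259081 ≡ 5 (mod 542)
331^16 ≡ 5^2 = 25 (mod 542)
331^32 ≡ 25^2 = 625 ≡ 83 (mod 542)
331^64 ≡ 83^2 = 6889 ≡ 385 (mod 542)
331^128 ≡ 385^2 = 148225 ≡ 259 (mod 542)
331^256 ≡ 259^2 = 67081 ≡ 415 (mod 542)
331^512 ≡ 415^2 = 172225 ≡ 411 (mod 542)
331^1024 ≡ 411^2 = 168921 ≡ 359 (mod 542)
331^2048 ≡ 359^2 = 128881 ≡ 427 (mod 542)
331^3891 = 331^2048 · 331^1024 · 331^512 · 331^256 · 331^32 · 331^16 · 331^2 · 331^1 ≡ 427 · 359 · 411 · 415 · 83 · 25 · 77 · 331 (mod 542).
Accumulate the product:
427 · 359 = 153293 ≡ 449
449 · 411 = 184539 ≡ 259
259 · 415 = 107485 ≡ 169
169 · 83 = 14027 ≡ 477
477 · 25 = 11925 ≡ 1
1 · 77 = 77
77 · 331 = 25487 ≡ 13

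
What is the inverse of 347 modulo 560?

163

560 = 1·347 + 213
347 = 1·213 + 134
213 = 1·134 + 79
134 = 1·79 + 55
79 = 1·55 + 24
55 = 2·24 + 7
24 = 3·7 + 3
7 = 2·3 + 1
3 = 3·1 + 0
gcd(347, 560) = 1, so the inverse exists.
Bézout: 1 = −101·560 + 163·347.
So 347⁻¹ ≡ 163 (mod 560).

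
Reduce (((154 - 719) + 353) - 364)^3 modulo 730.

74

154 - 719 = -565 ≡ 165 (mod 730)
165 + 353 = 518
518 - 364 = 154
(154)^3 ≡ 74 (mod 730)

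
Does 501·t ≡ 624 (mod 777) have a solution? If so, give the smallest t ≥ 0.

gcd(501, 777) = 3, and 3 | 624, so solutions exist.
Divide through by 3: 167·t ≡ 208 (mod 259).
167⁻¹ ≡ 76 (mod 259).
t ≡ 76·208 ≡ 9 (mod 259).
The smallest non-negative solution is t = 9.

9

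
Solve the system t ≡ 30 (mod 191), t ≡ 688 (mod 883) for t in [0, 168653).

191⁻¹ mod 883: 191·601 ≡ 1 (mod 883), so 191⁻¹ ≡ 601.
t = 30 + 191·((688 − 30)·601 mod 883) = 30 + 191·757 = 144617.
Check: 144617 mod 191 = 30, 144617 mod 883 = 688. ✓

144617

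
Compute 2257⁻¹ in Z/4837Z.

3624

Apply the Euclidean algorithm and back-substitute:
4837 = 2·2257 + 323
2257 = 6·323 + 319
323 = 1·319 + 4
319 = 79·4 + 3
4 = 1·3 + 1
3 = 3·1 + 0
gcd(2257, 4837) = 1, so the inverse exists.
Bézout: 1 = 566·4837 − 1213·2257.
So 2257⁻¹ ≡ −1213 ≡ 3624 (mod 4837).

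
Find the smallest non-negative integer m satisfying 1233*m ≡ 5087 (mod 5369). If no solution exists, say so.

5003

gcd(1233, 5369) = 1, so a unique solution mod 5369 exists.
1233⁻¹ ≡ 344 (mod 5369).
m ≡ 344*5087 ≡ 5003 (mod 5369).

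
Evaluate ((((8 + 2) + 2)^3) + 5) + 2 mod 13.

6

8 + 2 = 10
10 + 2 = 12
(12)^3 ≡ 12 (mod 13)
12 + 5 = 17 ≡ 4 (mod 13)
4 + 2 = 6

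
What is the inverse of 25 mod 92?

81

Apply the Euclidean algorithm and back-substitute:
92 = 3*25 + 17
25 = 1*17 + 8
17 = 2*8 + 1
8 = 8*1 + 0
gcd(25, 92) = 1, so the inverse exists.
Bézout: 1 = 3*92 − 11*25.
So 25⁻¹ ≡ −11 ≡ 81 (mod 92).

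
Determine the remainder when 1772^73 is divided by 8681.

2425

Using repeated squaring:
73 in binary is 1001001, i.e. 73 = 64 + 8 + 1.
1772^1 ≡ 1772 (mod 8681)
1772^2 ≡ 1772^2 = 3139984 ≡ 6143 (mod 8681)
1772^4 ≡ 6143^2 = 37736449 ≡ 142 (mod 8681)
1772^8 ≡ 142^2 = 20164 ≡ 2802 (mod 8681)
1772^16 ≡ 2802^2 = 7851204 ≡ 3580 (mod 8681)
1772^32 ≡ 3580^2 = 12816400 ≡ 3244 (mod 8681)
1772^64 ≡ 3244^2 = 10523536 ≡ 2164 (mod 8681)
1772^73 = 1772^64 * 1772^8 * 1772^1 ≡ 2164 * 2802 * 1772 (mod 8681).
Accumulate the product:
2164 * 2802 = 6063528 ≡ 4190
4190 * 1772 = 7424680 ≡ 2425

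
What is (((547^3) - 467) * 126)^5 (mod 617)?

(547)^3 ≡ 52 (mod 617)
52 - 467 = -415 ≡ 202 (mod 617)
202 * 126 = 25452 ≡ 155 (mod 617)
(155)^5 ≡ 466 (mod 617)

466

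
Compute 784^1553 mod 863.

By square-and-multiply:
784^1 ≡ 784 (mod 863)
784^2 ≡ 784^2 = 614656 ≡ 200 (mod 863)
784^4 ≡ 200^2 = 40000 ≡ 302 (mod 863)
784^8 ≡ 302^2 = 91204 ≡ 589 (mod 863)
784^16 ≡ 589^2 = 346921 ≡ 858 (mod 863)
784^32 ≡ 858^2 = 736164 ≡ 25 (mod 863)
784^64 ≡ 25^2 = 625 (mod 863)
784^128 ≡ 625^2 = 390625 ≡ 549 (mod 863)
784^256 ≡ 549^2 = 301401 ≡ 214 (mod 863)
784^512 ≡ 214^2 = 45796 ≡ 57 (mod 863)
784^1024 ≡ 57^2 = 3249 ≡ 660 (mod 863)
784^1553 = 784^1024 * 784^512 * 784^16 * 784^1 ≡ 660 * 57 * 858 * 784 (mod 863).
Accumulate the product:
660 * 57 = 37620 ≡ 511
511 * 858 = 438438 ≡ 34
34 * 784 = 26656 ≡ 766

766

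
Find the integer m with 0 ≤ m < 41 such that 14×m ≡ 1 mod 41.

41 = 2·14 + 13
14 = 1·13 + 1
13 = 13·1 + 0
gcd(14, 41) = 1, so the inverse exists.
Bézout: 1 = −1·41 + 3·14.
So 14⁻¹ ≡ 3 (mod 41).

3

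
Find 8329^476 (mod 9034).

3035

Compute successive squares:
476 in binary is 111011100, i.e. 476 = 256 + 128 + 64 + 16 + 8 + 4.
8329^1 ≡ 8329 (mod 9034)
8329^2 ≡ 8329^2 = 69372241 ≡ 155 (mod 9034)
8329^4 ≡ 155^2 = 24025 ≡ 5957 (mod 9034)
8329^8 ≡ 5957^2 = 35485849 ≡ 297 (mod 9034)
8329^16 ≡ 297^2 = 88209 ≡ 6903 (mod 9034)
8329^32 ≡ 6903^2 = 47651409 ≡ 6093 (mod 9034)
8329^64 ≡ 6093^2 = 37124649 ≡ 3943 (mod 9034)
8329^128 ≡ 3943^2 = 15547249 ≡ 8769 (mod 9034)
8329^256 ≡ 8769^2 = 76895361 ≡ 6987 (mod 9034)
8329^476 = 8329^256 * 8329^128 * 8329^64 * 8329^16 * 8329^8 * 8329^4 ≡ 6987 * 8769 * 3943 * 6903 * 297 * 5957 (mod 9034).
Accumulate the product:
6987 * 8769 = 61269003 ≡ 415
415 * 3943 = 1636345 ≡ 1191
1191 * 6903 = 8221473 ≡ 533
533 * 297 = 158301 ≡ 4723
4723 * 5957 = 28134911 ≡ 3035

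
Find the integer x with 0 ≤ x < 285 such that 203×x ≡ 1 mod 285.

212

Apply the Euclidean algorithm and back-substitute:
285 = 1·203 + 82
203 = 2·82 + 39
82 = 2·39 + 4
39 = 9·4 + 3
4 = 1·3 + 1
3 = 3·1 + 0
gcd(203, 285) = 1, so the inverse exists.
Back-substitute for 1:
1 = 1·4 − 1·3
  = −1·39 + 10·4
  = 10·82 − 21·39
  = −21·203 + 52·82
  = 52·285 − 73·203
So 203⁻¹ ≡ −73 ≡ 212 (mod 285).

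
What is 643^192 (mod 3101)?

By square-and-multiply:
192 in binary is 11000000, i.e. 192 = 128 + 64.
643^1 ≡ 643 (mod 3101)
643^2 ≡ 643^2 = 413449 ≡ 1016 (mod 3101)
643^4 ≡ 1016^2 = 1032256 ≡ 2724 (mod 3101)
643^8 ≡ 2724^2 = 7420176 ≡ 2584 (mod 3101)
643^16 ≡ 2584^2 = 6677056 ≡ 603 (mod 3101)
643^32 ≡ 603^2 = 363609 ≡ 792 (mod 3101)
643^64 ≡ 792^2 = 627264 ≡ 862 (mod 3101)
643^128 ≡ 862^2 = 743044 ≡ 1905 (mod 3101)
643^192 = 643^128 * 643^64 ≡ 1905 * 862 (mod 3101).
1905 * 862 = 1642110 ≡ 1681 (mod 3101).

1681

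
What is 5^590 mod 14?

11

590 in binary is 1001001110, i.e. 590 = 512 + 64 + 8 + 4 + 2.
5^1 ≡ 5 (mod 14)
5^2 ≡ 5^2 = 25 ≡ 11 (mod 14)
5^4 ≡ 11^2 = 121 ≡ 9 (mod 14)
5^8 ≡ 9^2 = 81 ≡ 11 (mod 14)
5^16 ≡ 11^2 = 121 ≡ 9 (mod 14)
5^32 ≡ 9^2 = 81 ≡ 11 (mod 14)
5^64 ≡ 11^2 = 121 ≡ 9 (mod 14)
5^128 ≡ 9^2 = 81 ≡ 11 (mod 14)
5^256 ≡ 11^2 = 121 ≡ 9 (mod 14)
5^512 ≡ 9^2 = 81 ≡ 11 (mod 14)
5^590 = 5^512 × 5^64 × 5^8 × 5^4 × 5^2 ≡ 11 × 9 × 11 × 9 × 11 (mod 14).
Accumulate the product:
11 × 9 = 99 ≡ 1
1 × 11 = 11
11 × 9 = 99 ≡ 1
1 × 11 = 11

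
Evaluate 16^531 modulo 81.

28

16^1 ≡ 16 (mod 81)
16^2 ≡ 16^2 = 256 ≡ 13 (mod 81)
16^4 ≡ 13^2 = 169 ≡ 7 (mod 81)
16^8 ≡ 7^2 = 49 (mod 81)
16^16 ≡ 49^2 = 2401 ≡ 52 (mod 81)
16^32 ≡ 52^2 = 2704 ≡ 31 (mod 81)
16^64 ≡ 31^2 = 961 ≡ 70 (mod 81)
16^128 ≡ 70^2 = 4900 ≡ 40 (mod 81)
16^256 ≡ 40^2 = 1600 ≡ 61 (mod 81)
16^512 ≡ 61^2 = 3721 ≡ 76 (mod 81)
16^531 = 16^512 × 16^16 × 16^2 × 16^1 ≡ 76 × 52 × 13 × 16 (mod 81).
Accumulate the product:
76 × 52 = 3952 ≡ 64
64 × 13 = 832 ≡ 22
22 × 16 = 352 ≡ 28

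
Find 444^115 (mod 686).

388

Using repeated squaring:
115 in binary is 1110011, i.e. 115 = 64 + 32 + 16 + 2 + 1.
444^1 ≡ 444 (mod 686)
444^2 ≡ 444^2 = 197136 ≡ 254 (mod 686)
444^4 ≡ 254^2 = 64516 ≡ 32 (mod 686)
444^8 ≡ 32^2 = 1024 ≡ 338 (mod 686)
444^16 ≡ 338^2 = 114244 ≡ 368 (mod 686)
444^32 ≡ 368^2 = 135424 ≡ 282 (mod 686)
444^64 ≡ 282^2 = 79524 ≡ 634 (mod 686)
444^115 = 444^64 * 444^32 * 444^16 * 444^2 * 444^1 ≡ 634 * 282 * 368 * 254 * 444 (mod 686).
Accumulate the product:
634 * 282 = 178788 ≡ 428
428 * 368 = 157504 ≡ 410
410 * 254 = 104140 ≡ 554
554 * 444 = 245976 ≡ 388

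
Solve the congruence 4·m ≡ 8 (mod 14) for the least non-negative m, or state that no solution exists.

2

gcd(4, 14) = 2, and 2 | 8, so solutions exist.
Divide through by 2: 2·m mod 7 = 4.
2⁻¹ ≡ 4 (mod 7).
m ≡ 4·4 ≡ 2 (mod 7).
The smallest non-negative solution is m = 2.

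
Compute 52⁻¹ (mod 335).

335 = 6*52 + 23
52 = 2*23 + 6
23 = 3*6 + 5
6 = 1*5 + 1
5 = 5*1 + 0
gcd(52, 335) = 1, so the inverse exists.
Back-substitute for 1:
1 = 1*6 − 1*5
  = −1*23 + 4*6
  = 4*52 − 9*23
  = −9*335 + 58*52
So 52⁻¹ ≡ 58 (mod 335).

58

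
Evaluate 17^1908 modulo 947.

643

Compute successive squares:
1908 in binary is 11101110100, i.e. 1908 = 1024 + 512 + 256 + 64 + 32 + 16 + 4.
17^1 ≡ 17 (mod 947)
17^2 ≡ 17^2 = 289 (mod 947)
17^4 ≡ 289^2 = 83521 ≡ 185 (mod 947)
17^8 ≡ 185^2 = 34225 ≡ 133 (mod 947)
17^16 ≡ 133^2 = 17689 ≡ 643 (mod 947)
17^32 ≡ 643^2 = 413449 ≡ 557 (mod 947)
17^64 ≡ 557^2 = 310249 ≡ 580 (mod 947)
17^128 ≡ 580^2 = 336400 ≡ 215 (mod 947)
17^256 ≡ 215^2 = 46225 ≡ 769 (mod 947)
17^512 ≡ 769^2 = 591361 ≡ 433 (mod 947)
17^1024 ≡ 433^2 = 187489 ≡ 930 (mod 947)
17^1908 = 17^1024 * 17^512 * 17^256 * 17^64 * 17^32 * 17^16 * 17^4 ≡ 930 * 433 * 769 * 580 * 557 * 643 * 185 (mod 947).
Accumulate the product:
930 * 433 = 402690 ≡ 215
215 * 769 = 165335 ≡ 557
557 * 580 = 323060 ≡ 133
133 * 557 = 74081 ≡ 215
215 * 643 = 138245 ≡ 930
930 * 185 = 172050 ≡ 643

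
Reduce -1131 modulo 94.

91

-1131 = -13·94 + 91, so -1131 ≡ 91 (mod 94).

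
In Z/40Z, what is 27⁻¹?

By the extended Euclidean algorithm:
40 = 1*27 + 13
27 = 2*13 + 1
13 = 13*1 + 0
gcd(27, 40) = 1, so the inverse exists.
Bézout: 1 = −2*40 + 3*27.
So 27⁻¹ ≡ 3 (mod 40).

3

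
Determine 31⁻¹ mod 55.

16

55 = 1*31 + 24
31 = 1*24 + 7
24 = 3*7 + 3
7 = 2*3 + 1
3 = 3*1 + 0
gcd(31, 55) = 1, so the inverse exists.
Back-substitute for 1:
1 = 1*7 − 2*3
  = −2*24 + 7*7
  = 7*31 − 9*24
  = −9*55 + 16*31
So 31⁻¹ ≡ 16 (mod 55).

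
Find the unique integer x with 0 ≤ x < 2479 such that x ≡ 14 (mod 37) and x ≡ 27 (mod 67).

37⁻¹ mod 67: 37×29 ≡ 1 (mod 67), so 37⁻¹ ≡ 29.
x = 14 + 37×((27 − 14)×29 mod 67) = 14 + 37×42 = 1568.
Check: 1568 mod 37 = 14, 1568 mod 67 = 27. ✓

1568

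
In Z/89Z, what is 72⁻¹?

68

Apply the Euclidean algorithm and back-substitute:
89 = 1*72 + 17
72 = 4*17 + 4
17 = 4*4 + 1
4 = 4*1 + 0
gcd(72, 89) = 1, so the inverse exists.
Bézout: 1 = 17*89 − 21*72.
So 72⁻¹ ≡ −21 ≡ 68 (mod 89).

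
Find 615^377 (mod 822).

279

By square-and-multiply:
377 in binary is 101111001, i.e. 377 = 256 + 64 + 32 + 16 + 8 + 1.
615^1 ≡ 615 (mod 822)
615^2 ≡ 615^2 = 378225 ≡ 105 (mod 822)
615^4 ≡ 105^2 = 11025 ≡ 339 (mod 822)
615^8 ≡ 339^2 = 114921 ≡ 663 (mod 822)
615^16 ≡ 663^2 = 439569 ≡ 621 (mod 822)
615^32 ≡ 621^2 = 385641 ≡ 123 (mod 822)
615^64 ≡ 123^2 = 15129 ≡ 333 (mod 822)
615^128 ≡ 333^2 = 110889 ≡ 741 (mod 822)
615^256 ≡ 741^2 = 549081 ≡ 807 (mod 822)
615^377 = 615^256 * 615^64 * 615^32 * 615^16 * 615^8 * 615^1 ≡ 807 * 333 * 123 * 621 * 663 * 615 (mod 822).
Accumulate the product:
807 * 333 = 268731 ≡ 759
759 * 123 = 93357 ≡ 471
471 * 621 = 292491 ≡ 681
681 * 663 = 451503 ≡ 225
225 * 615 = 138375 ≡ 279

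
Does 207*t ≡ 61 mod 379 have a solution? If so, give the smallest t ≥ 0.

350

gcd(207, 379) = 1, so a unique solution mod 379 exists.
207⁻¹ ≡ 130 (mod 379).
t ≡ 130*61 ≡ 350 (mod 379).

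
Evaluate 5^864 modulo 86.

864 in binary is 1101100000, i.e. 864 = 512 + 256 + 64 + 32.
5^1 ≡ 5 (mod 86)
5^2 ≡ 5^2 = 25 (mod 86)
5^4 ≡ 25^2 = 625 ≡ 23 (mod 86)
5^8 ≡ 23^2 = 529 ≡ 13 (mod 86)
5^16 ≡ 13^2 = 169 ≡ 83 (mod 86)
5^32 ≡ 83^2 = 6889 ≡ 9 (mod 86)
5^64 ≡ 9^2 = 81 (mod 86)
5^128 ≡ 81^2 = 6561 ≡ 25 (mod 86)
5^256 ≡ 25^2 = 625 ≡ 23 (mod 86)
5^512 ≡ 23^2 = 529 ≡ 13 (mod 86)
5^864 = 5^512 * 5^256 * 5^64 * 5^32 ≡ 13 * 23 * 81 * 9 (mod 86).
Accumulate the product:
13 * 23 = 299 ≡ 41
41 * 81 = 3321 ≡ 53
53 * 9 = 477 ≡ 47

47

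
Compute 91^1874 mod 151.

78

1874 in binary is 11101010010, i.e. 1874 = 1024 + 512 + 256 + 64 + 16 + 2.
91^1 ≡ 91 (mod 151)
91^2 ≡ 91^2 = 8281 ≡ 127 (mod 151)
91^4 ≡ 127^2 = 16129 ≡ 123 (mod 151)
91^8 ≡ 123^2 = 15129 ≡ 29 (mod 151)
91^16 ≡ 29^2 = 841 ≡ 86 (mod 151)
91^32 ≡ 86^2 = 7396 ≡ 148 (mod 151)
91^64 ≡ 148^2 = 21904 ≡ 9 (mod 151)
91^128 ≡ 9^2 = 81 (mod 151)
91^256 ≡ 81^2 = 6561 ≡ 68 (mod 151)
91^512 ≡ 68^2 = 4624 ≡ 94 (mod 151)
91^1024 ≡ 94^2 = 8836 ≡ 78 (mod 151)
91^1874 = 91^1024 × 91^512 × 91^256 × 91^64 × 91^16 × 91^2 ≡ 78 × 94 × 68 × 9 × 86 × 127 (mod 151).
Accumulate the product:
78 × 94 = 7332 ≡ 84
84 × 68 = 5712 ≡ 125
125 × 9 = 1125 ≡ 68
68 × 86 = 5848 ≡ 110
110 × 127 = 13970 ≡ 78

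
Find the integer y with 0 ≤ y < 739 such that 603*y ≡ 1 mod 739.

Apply the Euclidean algorithm and back-substitute:
739 = 1·603 + 136
603 = 4·136 + 59
136 = 2·59 + 18
59 = 3·18 + 5
18 = 3·5 + 3
5 = 1·3 + 2
3 = 1·2 + 1
2 = 2·1 + 0
gcd(603, 739) = 1, so the inverse exists.
Back-substitute for 1:
1 = 1·3 − 1·2
  = −1·5 + 2·3
  = 2·18 − 7·5
  = −7·59 + 23·18
  = 23·136 − 53·59
  = −53·603 + 235·136
  = 235·739 − 288·603
So 603⁻¹ ≡ −288 ≡ 451 (mod 739).

451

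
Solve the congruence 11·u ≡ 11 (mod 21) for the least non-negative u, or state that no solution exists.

1

gcd(11, 21) = 1, so a unique solution mod 21 exists.
11⁻¹ ≡ 2 (mod 21).
u ≡ 2·11 ≡ 1 (mod 21).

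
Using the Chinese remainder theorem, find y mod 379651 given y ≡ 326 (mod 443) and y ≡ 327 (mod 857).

236002

443⁻¹ mod 857: 443·532 ≡ 1 (mod 857), so 443⁻¹ ≡ 532.
y = 326 + 443·((327 − 326)·532 mod 857) = 326 + 443·532 = 236002.
Check: 236002 mod 443 = 326, 236002 mod 857 = 327. ✓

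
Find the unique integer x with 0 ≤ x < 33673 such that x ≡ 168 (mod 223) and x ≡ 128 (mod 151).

7527

223⁻¹ mod 151: 223·86 ≡ 1 (mod 151), so 223⁻¹ ≡ 86.
x = 168 + 223·((128 − 168)·86 mod 151) = 168 + 223·33 = 7527.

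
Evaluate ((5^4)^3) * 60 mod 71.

(5)^4 ≡ 57 (mod 71)
(57)^3 ≡ 25 (mod 71)
25 * 60 = 1500 ≡ 9 (mod 71)

9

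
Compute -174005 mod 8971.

5415

-174005 = -20*8971 + 5415, so -174005 ≡ 5415 (mod 8971).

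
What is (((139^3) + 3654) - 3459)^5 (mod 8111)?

(139)^3 ≡ 878 (mod 8111)
878 + 3654 = 4532
4532 - 3459 = 1073
(1073)^5 ≡ 6675 (mod 8111)

6675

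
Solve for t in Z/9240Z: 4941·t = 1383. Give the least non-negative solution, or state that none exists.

2523

gcd(4941, 9240) = 3, and 3 | 1383, so solutions exist.
Divide through by 3: 1647·t = 461 (mod 3080).
1647⁻¹ ≡ 1943 (mod 3080).
t ≡ 1943·461 ≡ 2523 (mod 3080).
The smallest non-negative solution is t = 2523.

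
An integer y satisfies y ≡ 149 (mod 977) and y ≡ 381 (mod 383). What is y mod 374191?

977⁻¹ mod 383: 977·167 ≡ 1 (mod 383), so 977⁻¹ ≡ 167.
y = 149 + 977·((381 − 149)·167 mod 383) = 149 + 977·61 = 59746.

59746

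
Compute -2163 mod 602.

245

-2163 = -4·602 + 245, so -2163 ≡ 245 (mod 602).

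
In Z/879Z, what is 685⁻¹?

367

879 = 1×685 + 194
685 = 3×194 + 103
194 = 1×103 + 91
103 = 1×91 + 12
91 = 7×12 + 7
12 = 1×7 + 5
7 = 1×5 + 2
5 = 2×2 + 1
2 = 2×1 + 0
gcd(685, 879) = 1, so the inverse exists.
Back-substitute for 1:
1 = 1×5 − 2×2
  = −2×7 + 3×5
  = 3×12 − 5×7
  = −5×91 + 38×12
  = 38×103 − 43×91
  = −43×194 + 81×103
  = 81×685 − 286×194
  = −286×879 + 367×685
So 685⁻¹ ≡ 367 (mod 879).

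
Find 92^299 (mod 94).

46

92^1 ≡ 92 (mod 94)
92^2 ≡ 92^2 = 8464 ≡ 4 (mod 94)
92^4 ≡ 4^2 = 16 (mod 94)
92^8 ≡ 16^2 = 256 ≡ 68 (mod 94)
92^16 ≡ 68^2 = 4624 ≡ 18 (mod 94)
92^32 ≡ 18^2 = 324 ≡ 42 (mod 94)
92^64 ≡ 42^2 = 1764 ≡ 72 (mod 94)
92^128 ≡ 72^2 = 5184 ≡ 14 (mod 94)
92^256 ≡ 14^2 = 196 ≡ 8 (mod 94)
92^299 = 92^256 × 92^32 × 92^8 × 92^2 × 92^1 ≡ 8 × 42 × 68 × 4 × 92 (mod 94).
Accumulate the product:
8 × 42 = 336 ≡ 54
54 × 68 = 3672 ≡ 6
6 × 4 = 24
24 × 92 = 2208 ≡ 46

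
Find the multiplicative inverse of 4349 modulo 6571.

1245

6571 = 1·4349 + 2222
4349 = 1·2222 + 2127
2222 = 1·2127 + 95
2127 = 22·95 + 37
95 = 2·37 + 21
37 = 1·21 + 16
21 = 1·16 + 5
16 = 3·5 + 1
5 = 5·1 + 0
gcd(4349, 6571) = 1, so the inverse exists.
Bézout: 1 = −824·6571 + 1245·4349.
So 4349⁻¹ ≡ 1245 (mod 6571).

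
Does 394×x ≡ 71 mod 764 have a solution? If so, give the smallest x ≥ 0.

gcd(394, 764) = 2, and 2 does not divide 71.
So the congruence has no solution.

no solution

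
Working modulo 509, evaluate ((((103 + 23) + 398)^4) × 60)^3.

352

103 + 23 = 126
126 + 398 = 524 ≡ 15 (mod 509)
(15)^4 ≡ 234 (mod 509)
234 × 60 = 14040 ≡ 297 (mod 509)
(297)^3 ≡ 352 (mod 509)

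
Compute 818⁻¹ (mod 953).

120

953 = 1*818 + 135
818 = 6*135 + 8
135 = 16*8 + 7
8 = 1*7 + 1
7 = 7*1 + 0
gcd(818, 953) = 1, so the inverse exists.
Back-substitute for 1:
1 = 1*8 − 1*7
  = −1*135 + 17*8
  = 17*818 − 103*135
  = −103*953 + 120*818
So 818⁻¹ ≡ 120 (mod 953).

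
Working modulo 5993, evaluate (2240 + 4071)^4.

2240 + 4071 = 6311 ≡ 318 (mod 5993)
(318)^4 ≡ 3714 (mod 5993)

3714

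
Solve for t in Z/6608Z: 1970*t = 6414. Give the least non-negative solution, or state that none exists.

815

gcd(1970, 6608) = 2, and 2 | 6414, so solutions exist.
Divide through by 2: 985*t ≡ 3207 (mod 3304).
985⁻¹ ≡ 1865 (mod 3304).
t ≡ 1865*3207 ≡ 815 (mod 3304).
The smallest non-negative solution is t = 815.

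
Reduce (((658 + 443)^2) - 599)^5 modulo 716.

176

658 + 443 = 1101 ≡ 385 (mod 716)
(385)^2 ≡ 13 (mod 716)
13 - 599 = -586 ≡ 130 (mod 716)
(130)^5 ≡ 176 (mod 716)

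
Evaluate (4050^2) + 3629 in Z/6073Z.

2956

(4050)^2 ≡ 5400 (mod 6073)
5400 + 3629 = 9029 ≡ 2956 (mod 6073)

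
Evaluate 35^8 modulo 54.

37

Compute successive squares:
35^1 ≡ 35 (mod 54)
35^2 ≡ 35^2 = 1225 ≡ 37 (mod 54)
35^4 ≡ 37^2 = 1369 ≡ 19 (mod 54)
35^8 ≡ 19^2 = 361 ≡ 37 (mod 54)
So 35^8 ≡ 37 (mod 54).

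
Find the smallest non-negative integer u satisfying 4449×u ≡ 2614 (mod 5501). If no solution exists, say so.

gcd(4449, 5501) = 1, so a unique solution mod 5501 exists.
4449⁻¹ ≡ 4063 (mod 5501).
u ≡ 4063×2614 ≡ 3752 (mod 5501).

3752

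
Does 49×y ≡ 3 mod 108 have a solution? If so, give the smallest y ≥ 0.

75

gcd(49, 108) = 1, so a unique solution mod 108 exists.
49⁻¹ ≡ 97 (mod 108).
y ≡ 97×3 ≡ 75 (mod 108).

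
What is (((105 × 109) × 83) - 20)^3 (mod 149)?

79

105 × 109 = 11445 ≡ 121 (mod 149)
121 × 83 = 10043 ≡ 60 (mod 149)
60 - 20 = 40
(40)^3 ≡ 79 (mod 149)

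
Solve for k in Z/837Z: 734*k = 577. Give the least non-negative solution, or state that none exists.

gcd(734, 837) = 1, so a unique solution mod 837 exists.
734⁻¹ ≡ 65 (mod 837).
k ≡ 65*577 ≡ 677 (mod 837).

677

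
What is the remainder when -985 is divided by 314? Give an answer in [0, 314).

271

-985 = -4·314 + 271, so -985 ≡ 271 (mod 314).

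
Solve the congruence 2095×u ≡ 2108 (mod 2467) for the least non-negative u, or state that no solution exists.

1639

gcd(2095, 2467) = 1, so a unique solution mod 2467 exists.
2095⁻¹ ≡ 126 (mod 2467).
u ≡ 126×2108 ≡ 1639 (mod 2467).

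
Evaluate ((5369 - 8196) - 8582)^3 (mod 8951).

5369 - 8196 = -2827 ≡ 6124 (mod 8951)
6124 - 8582 = -2458 ≡ 6493 (mod 8951)
(6493)^3 ≡ 1894 (mod 8951)

1894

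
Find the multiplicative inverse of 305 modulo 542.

Apply the Euclidean algorithm and back-substitute:
542 = 1·305 + 237
305 = 1·237 + 68
237 = 3·68 + 33
68 = 2·33 + 2
33 = 16·2 + 1
2 = 2·1 + 0
gcd(305, 542) = 1, so the inverse exists.
Back-substitute for 1:
1 = 1·33 − 16·2
  = −16·68 + 33·33
  = 33·237 − 115·68
  = −115·305 + 148·237
  = 148·542 − 263·305
So 305⁻¹ ≡ −263 ≡ 279 (mod 542).

279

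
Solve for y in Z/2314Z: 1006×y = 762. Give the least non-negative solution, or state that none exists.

493

gcd(1006, 2314) = 2, and 2 | 762, so solutions exist.
Divide through by 2: 503×y mod 1157 = 381.
503⁻¹ ≡ 1134 (mod 1157).
y ≡ 1134×381 ≡ 493 (mod 1157).
The smallest non-negative solution is y = 493.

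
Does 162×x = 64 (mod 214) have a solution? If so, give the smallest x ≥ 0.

7

gcd(162, 214) = 2, and 2 | 64, so solutions exist.
Divide through by 2: 81×x ≡ 32 (mod 107).
81⁻¹ ≡ 37 (mod 107).
x ≡ 37×32 ≡ 7 (mod 107).
The smallest non-negative solution is x = 7.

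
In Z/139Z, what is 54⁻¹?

Run the extended Euclidean algorithm:
139 = 2*54 + 31
54 = 1*31 + 23
31 = 1*23 + 8
23 = 2*8 + 7
8 = 1*7 + 1
7 = 7*1 + 0
gcd(54, 139) = 1, so the inverse exists.
Back-substitute for 1:
1 = 1*8 − 1*7
  = −1*23 + 3*8
  = 3*31 − 4*23
  = −4*54 + 7*31
  = 7*139 − 18*54
So 54⁻¹ ≡ −18 ≡ 121 (mod 139).

121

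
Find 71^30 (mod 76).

49

Compute successive squares:
30 in binary is 11110, i.e. 30 = 16 + 8 + 4 + 2.
71^1 ≡ 71 (mod 76)
71^2 ≡ 71^2 = 5041 ≡ 25 (mod 76)
71^4 ≡ 25^2 = 625 ≡ 17 (mod 76)
71^8 ≡ 17^2 = 289 ≡ 61 (mod 76)
71^16 ≡ 61^2 = 3721 ≡ 73 (mod 76)
71^30 = 71^16 * 71^8 * 71^4 * 71^2 ≡ 73 * 61 * 17 * 25 (mod 76).
Accumulate the product:
73 * 61 = 4453 ≡ 45
45 * 17 = 765 ≡ 5
5 * 25 = 125 ≡ 49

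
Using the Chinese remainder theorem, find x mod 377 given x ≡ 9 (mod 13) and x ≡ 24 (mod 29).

13⁻¹ mod 29: 13*9 ≡ 1 (mod 29), so 13⁻¹ ≡ 9.
x = 9 + 13*((24 − 9)*9 mod 29) = 9 + 13*19 = 256.

256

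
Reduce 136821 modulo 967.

474

136821 = 141×967 + 474, so 136821 ≡ 474 (mod 967).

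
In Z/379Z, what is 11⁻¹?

379 = 34×11 + 5
11 = 2×5 + 1
5 = 5×1 + 0
gcd(11, 379) = 1, so the inverse exists.
Back-substitute for 1:
1 = 1×11 − 2×5
  = −2×379 + 69×11
So 11⁻¹ ≡ 69 (mod 379).

69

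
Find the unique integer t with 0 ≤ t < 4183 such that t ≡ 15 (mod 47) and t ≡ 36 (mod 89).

2083

47⁻¹ mod 89: 47*36 ≡ 1 (mod 89), so 47⁻¹ ≡ 36.
t = 15 + 47*((36 − 15)*36 mod 89) = 15 + 47*44 = 2083.
Check: 2083 mod 47 = 15, 2083 mod 89 = 36. ✓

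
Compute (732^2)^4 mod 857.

(732)^2 ≡ 199 (mod 857)
(199)^4 ≡ 332 (mod 857)

332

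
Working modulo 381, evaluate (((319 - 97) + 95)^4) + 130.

11

319 - 97 = 222
222 + 95 = 317
(317)^4 ≡ 262 (mod 381)
262 + 130 = 392 ≡ 11 (mod 381)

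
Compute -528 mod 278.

-528 = -2*278 + 28, so -528 ≡ 28 (mod 278).

28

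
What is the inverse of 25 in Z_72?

By the extended Euclidean algorithm:
72 = 2·25 + 22
25 = 1·22 + 3
22 = 7·3 + 1
3 = 3·1 + 0
gcd(25, 72) = 1, so the inverse exists.
Back-substitute for 1:
1 = 1·22 − 7·3
  = −7·25 + 8·22
  = 8·72 − 23·25
So 25⁻¹ ≡ −23 ≡ 49 (mod 72).

49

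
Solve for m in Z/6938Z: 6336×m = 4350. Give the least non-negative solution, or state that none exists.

3335

gcd(6336, 6938) = 2, and 2 | 4350, so solutions exist.
Divide through by 2: 3168×m mod 3469 = 2175.
3168⁻¹ ≡ 3008 (mod 3469).
m ≡ 3008×2175 ≡ 3335 (mod 3469).
The smallest non-negative solution is m = 3335.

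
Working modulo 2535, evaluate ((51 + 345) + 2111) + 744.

51 + 345 = 396
396 + 2111 = 2507
2507 + 744 = 3251 ≡ 716 (mod 2535)

716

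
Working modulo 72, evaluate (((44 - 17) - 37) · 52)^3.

8

44 - 17 = 27
27 - 37 = -10 ≡ 62 (mod 72)
62 · 52 = 3224 ≡ 56 (mod 72)
(56)^3 ≡ 8 (mod 72)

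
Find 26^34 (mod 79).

73

Compute successive squares:
34 in binary is 100010, i.e. 34 = 32 + 2.
26^1 ≡ 26 (mod 79)
26^2 ≡ 26^2 = 676 ≡ 44 (mod 79)
26^4 ≡ 44^2 = 1936 ≡ 40 (mod 79)
26^8 ≡ 40^2 = 1600 ≡ 20 (mod 79)
26^16 ≡ 20^2 = 400 ≡ 5 (mod 79)
26^32 ≡ 5^2 = 25 (mod 79)
26^34 = 26^32 · 26^2 ≡ 25 · 44 (mod 79).
25 · 44 = 1100 ≡ 73 (mod 79).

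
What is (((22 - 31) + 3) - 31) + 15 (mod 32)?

22 - 31 = -9 ≡ 23 (mod 32)
23 + 3 = 26
26 - 31 = -5 ≡ 27 (mod 32)
27 + 15 = 42 ≡ 10 (mod 32)

10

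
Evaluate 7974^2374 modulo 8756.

7974^1 ≡ 7974 (mod 8756)
7974^2 ≡ 7974^2 = 63584676 ≡ 7360 (mod 8756)
7974^4 ≡ 7360^2 = 54169600 ≡ 4984 (mod 8756)
7974^8 ≡ 4984^2 = 24840256 ≡ 8240 (mod 8756)
7974^16 ≡ 8240^2 = 67897600 ≡ 3576 (mod 8756)
7974^32 ≡ 3576^2 = 12787776 ≡ 4016 (mod 8756)
7974^64 ≡ 4016^2 = 16128256 ≡ 8460 (mod 8756)
7974^128 ≡ 8460^2 = 71571600 ≡ 56 (mod 8756)
7974^256 ≡ 56^2 = 3136 (mod 8756)
7974^512 ≡ 3136^2 = 9834496 ≡ 1508 (mod 8756)
7974^1024 ≡ 1508^2 = 2274064 ≡ 6260 (mod 8756)
7974^2048 ≡ 6260^2 = 39187600 ≡ 4500 (mod 8756)
7974^2374 = 7974^2048 · 7974^256 · 7974^64 · 7974^4 · 7974^2 ≡ 4500 · 3136 · 8460 · 4984 · 7360 (mod 8756).
Accumulate the product:
4500 · 3136 = 14112000 ≡ 6084
6084 · 8460 = 51470640 ≡ 2872
2872 · 4984 = 14314048 ≡ 6744
6744 · 7360 = 49635840 ≡ 6832

6832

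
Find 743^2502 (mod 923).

584

2502 in binary is 100111000110, i.e. 2502 = 2048 + 256 + 128 + 64 + 4 + 2.
743^1 ≡ 743 (mod 923)
743^2 ≡ 743^2 = 552049 ≡ 95 (mod 923)
743^4 ≡ 95^2 = 9025 ≡ 718 (mod 923)
743^8 ≡ 718^2 = 515524 ≡ 490 (mod 923)
743^16 ≡ 490^2 = 240100 ≡ 120 (mod 923)
743^32 ≡ 120^2 = 14400 ≡ 555 (mod 923)
743^64 ≡ 555^2 = 308025 ≡ 666 (mod 923)
743^128 ≡ 666^2 = 443556 ≡ 516 (mod 923)
743^256 ≡ 516^2 = 266256 ≡ 432 (mod 923)
743^512 ≡ 432^2 = 186624 ≡ 178 (mod 923)
743^1024 ≡ 178^2 = 31684 ≡ 302 (mod 923)
743^2048 ≡ 302^2 = 91204 ≡ 750 (mod 923)
743^2502 = 743^2048 × 743^256 × 743^128 × 743^64 × 743^4 × 743^2 ≡ 750 × 432 × 516 × 666 × 718 × 95 (mod 923).
Accumulate the product:
750 × 432 = 324000 ≡ 27
27 × 516 = 13932 ≡ 87
87 × 666 = 57942 ≡ 716
716 × 718 = 514088 ≡ 900
900 × 95 = 85500 ≡ 584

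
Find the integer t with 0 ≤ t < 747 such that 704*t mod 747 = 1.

608

747 = 1×704 + 43
704 = 16×43 + 16
43 = 2×16 + 11
16 = 1×11 + 5
11 = 2×5 + 1
5 = 5×1 + 0
gcd(704, 747) = 1, so the inverse exists.
Bézout: 1 = 131×747 − 139×704.
So 704⁻¹ ≡ −139 ≡ 608 (mod 747).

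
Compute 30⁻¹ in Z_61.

Run the extended Euclidean algorithm:
61 = 2·30 + 1
30 = 30·1 + 0
gcd(30, 61) = 1, so the inverse exists.
Bézout: 1 = 1·61 − 2·30.
So 30⁻¹ ≡ −2 ≡ 59 (mod 61).

59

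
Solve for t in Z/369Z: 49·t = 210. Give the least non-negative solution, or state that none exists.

57

gcd(49, 369) = 1, so a unique solution mod 369 exists.
49⁻¹ ≡ 241 (mod 369).
t ≡ 241·210 ≡ 57 (mod 369).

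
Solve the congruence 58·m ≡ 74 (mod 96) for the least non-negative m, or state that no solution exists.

gcd(58, 96) = 2, and 2 | 74, so solutions exist.
Divide through by 2: 29·m ≡ 37 mod 48.
29⁻¹ ≡ 5 (mod 48).
m ≡ 5·37 ≡ 41 (mod 48).
The smallest non-negative solution is m = 41.

41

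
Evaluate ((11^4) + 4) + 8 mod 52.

(11)^4 ≡ 29 (mod 52)
29 + 4 = 33
33 + 8 = 41

41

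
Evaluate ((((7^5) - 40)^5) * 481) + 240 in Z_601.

564

(7)^5 ≡ 580 (mod 601)
580 - 40 = 540
(540)^5 ≡ 418 (mod 601)
418 * 481 = 201058 ≡ 324 (mod 601)
324 + 240 = 564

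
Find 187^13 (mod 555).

52

Compute successive squares:
187^1 ≡ 187 (mod 555)
187^2 ≡ 187^2 = 34969 ≡ 4 (mod 555)
187^4 ≡ 4^2 = 16 (mod 555)
187^8 ≡ 16^2 = 256 (mod 555)
187^13 = 187^8 * 187^4 * 187^1 ≡ 256 * 16 * 187 (mod 555).
Accumulate the product:
256 * 16 = 4096 ≡ 211
211 * 187 = 39457 ≡ 52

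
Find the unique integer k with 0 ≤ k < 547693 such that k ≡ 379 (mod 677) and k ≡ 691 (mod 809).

397101

677⁻¹ mod 809: 677·619 ≡ 1 (mod 809), so 677⁻¹ ≡ 619.
k = 379 + 677·((691 − 379)·619 mod 809) = 379 + 677·586 = 397101.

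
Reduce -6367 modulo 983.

-6367 = -7*983 + 514, so -6367 ≡ 514 (mod 983).

514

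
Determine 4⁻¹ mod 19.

5

Run the extended Euclidean algorithm:
19 = 4*4 + 3
4 = 1*3 + 1
3 = 3*1 + 0
gcd(4, 19) = 1, so the inverse exists.
Bézout: 1 = −1*19 + 5*4.
So 4⁻¹ ≡ 5 (mod 19).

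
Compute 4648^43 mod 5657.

Using repeated squaring:
43 in binary is 101011, i.e. 43 = 32 + 8 + 2 + 1.
4648^1 ≡ 4648 (mod 5657)
4648^2 ≡ 4648^2 = 21603904 ≡ 5478 (mod 5657)
4648^4 ≡ 5478^2 = 30008484 ≡ 3756 (mod 5657)
4648^8 ≡ 3756^2 = 14107536 ≡ 4635 (mod 5657)
4648^16 ≡ 4635^2 = 21483225 ≡ 3596 (mod 5657)
4648^32 ≡ 3596^2 = 12931216 ≡ 4971 (mod 5657)
4648^43 = 4648^32 · 4648^8 · 4648^2 · 4648^1 ≡ 4971 · 4635 · 5478 · 4648 (mod 5657).
Accumulate the product:
4971 · 4635 = 23040585 ≡ 5281
5281 · 5478 = 28929318 ≡ 5077
5077 · 4648 = 23597896 ≡ 2549

2549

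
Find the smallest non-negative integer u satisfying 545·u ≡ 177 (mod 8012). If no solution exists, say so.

6013

gcd(545, 8012) = 1, so a unique solution mod 8012 exists.
545⁻¹ ≡ 1573 (mod 8012).
u ≡ 1573·177 ≡ 6013 (mod 8012).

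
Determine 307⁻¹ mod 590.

590 = 1·307 + 283
307 = 1·283 + 24
283 = 11·24 + 19
24 = 1·19 + 5
19 = 3·5 + 4
5 = 1·4 + 1
4 = 4·1 + 0
gcd(307, 590) = 1, so the inverse exists.
Back-substitute for 1:
1 = 1·5 − 1·4
  = −1·19 + 4·5
  = 4·24 − 5·19
  = −5·283 + 59·24
  = 59·307 − 64·283
  = −64·590 + 123·307
So 307⁻¹ ≡ 123 (mod 590).

123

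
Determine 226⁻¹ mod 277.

Apply the Euclidean algorithm and back-substitute:
277 = 1×226 + 51
226 = 4×51 + 22
51 = 2×22 + 7
22 = 3×7 + 1
7 = 7×1 + 0
gcd(226, 277) = 1, so the inverse exists.
Back-substitute for 1:
1 = 1×22 − 3×7
  = −3×51 + 7×22
  = 7×226 − 31×51
  = −31×277 + 38×226
So 226⁻¹ ≡ 38 (mod 277).

38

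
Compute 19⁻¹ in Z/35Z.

Apply the Euclidean algorithm and back-substitute:
35 = 1×19 + 16
19 = 1×16 + 3
16 = 5×3 + 1
3 = 3×1 + 0
gcd(19, 35) = 1, so the inverse exists.
Bézout: 1 = 6×35 − 11×19.
So 19⁻¹ ≡ −11 ≡ 24 (mod 35).

24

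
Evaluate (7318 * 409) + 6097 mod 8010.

7318 * 409 = 2993062 ≡ 5332 (mod 8010)
5332 + 6097 = 11429 ≡ 3419 (mod 8010)

3419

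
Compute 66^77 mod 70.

Compute successive squares:
66^1 ≡ 66 (mod 70)
66^2 ≡ 66^2 = 4356 ≡ 16 (mod 70)
66^4 ≡ 16^2 = 256 ≡ 46 (mod 70)
66^8 ≡ 46^2 = 2116 ≡ 16 (mod 70)
66^16 ≡ 16^2 = 256 ≡ 46 (mod 70)
66^32 ≡ 46^2 = 2116 ≡ 16 (mod 70)
66^64 ≡ 16^2 = 256 ≡ 46 (mod 70)
66^77 = 66^64 * 66^8 * 66^4 * 66^1 ≡ 46 * 16 * 46 * 66 (mod 70).
Accumulate the product:
46 * 16 = 736 ≡ 36
36 * 46 = 1656 ≡ 46
46 * 66 = 3036 ≡ 26

26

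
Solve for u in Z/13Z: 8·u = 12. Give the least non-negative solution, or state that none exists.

8

gcd(8, 13) = 1, so a unique solution mod 13 exists.
8⁻¹ ≡ 5 (mod 13).
u ≡ 5·12 ≡ 8 (mod 13).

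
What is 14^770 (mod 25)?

Compute successive squares:
14^1 ≡ 14 (mod 25)
14^2 ≡ 14^2 = 196 ≡ 21 (mod 25)
14^4 ≡ 21^2 = 441 ≡ 16 (mod 25)
14^8 ≡ 16^2 = 256 ≡ 6 (mod 25)
14^16 ≡ 6^2 = 36 ≡ 11 (mod 25)
14^32 ≡ 11^2 = 121 ≡ 21 (mod 25)
14^64 ≡ 21^2 = 441 ≡ 16 (mod 25)
14^128 ≡ 16^2 = 256 ≡ 6 (mod 25)
14^256 ≡ 6^2 = 36 ≡ 11 (mod 25)
14^512 ≡ 11^2 = 121 ≡ 21 (mod 25)
14^770 = 14^512 · 14^256 · 14^2 ≡ 21 · 11 · 21 (mod 25).
Accumulate the product:
21 · 11 = 231 ≡ 6
6 · 21 = 126 ≡ 1

1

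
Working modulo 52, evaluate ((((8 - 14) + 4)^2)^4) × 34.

20

8 - 14 = -6 ≡ 46 (mod 52)
46 + 4 = 50
(50)^2 ≡ 4 (mod 52)
(4)^4 ≡ 48 (mod 52)
48 × 34 = 1632 ≡ 20 (mod 52)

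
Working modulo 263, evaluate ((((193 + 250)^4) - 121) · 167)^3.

193 + 250 = 443 ≡ 180 (mod 263)
(180)^4 ≡ 234 (mod 263)
234 - 121 = 113
113 · 167 = 18871 ≡ 198 (mod 263)
(198)^3 ≡ 210 (mod 263)

210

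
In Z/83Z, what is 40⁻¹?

Apply the Euclidean algorithm and back-substitute:
83 = 2*40 + 3
40 = 13*3 + 1
3 = 3*1 + 0
gcd(40, 83) = 1, so the inverse exists.
Back-substitute for 1:
1 = 1*40 − 13*3
  = −13*83 + 27*40
So 40⁻¹ ≡ 27 (mod 83).

27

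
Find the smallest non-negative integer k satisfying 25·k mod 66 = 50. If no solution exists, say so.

2

gcd(25, 66) = 1, so a unique solution mod 66 exists.
25⁻¹ ≡ 37 (mod 66).
k ≡ 37·50 ≡ 2 (mod 66).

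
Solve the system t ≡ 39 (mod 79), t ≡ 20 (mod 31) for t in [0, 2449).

671

79⁻¹ mod 31: 79·11 ≡ 1 (mod 31), so 79⁻¹ ≡ 11.
t = 39 + 79·((20 − 39)·11 mod 31) = 39 + 79·8 = 671.
Check: 671 mod 79 = 39, 671 mod 31 = 20. ✓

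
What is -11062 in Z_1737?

-11062 = -7·1737 + 1097, so -11062 ≡ 1097 (mod 1737).

1097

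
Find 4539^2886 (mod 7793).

6648

4539^1 ≡ 4539 (mod 7793)
4539^2 ≡ 4539^2 = 20602521 ≡ 5622 (mod 7793)
4539^4 ≡ 5622^2 = 31606884 ≡ 6269 (mod 7793)
4539^8 ≡ 6269^2 = 39300361 ≡ 262 (mod 7793)
4539^16 ≡ 262^2 = 68644 ≡ 6300 (mod 7793)
4539^32 ≡ 6300^2 = 39690000 ≡ 251 (mod 7793)
4539^64 ≡ 251^2 = 63001 ≡ 657 (mod 7793)
4539^128 ≡ 657^2 = 431649 ≡ 3034 (mod 7793)
4539^256 ≡ 3034^2 = 9205156 ≡ 1623 (mod 7793)
4539^512 ≡ 1623^2 = 2634129 ≡ 95 (mod 7793)
4539^1024 ≡ 95^2 = 9025 ≡ 1232 (mod 7793)
4539^2048 ≡ 1232^2 = 1517824 ≡ 5982 (mod 7793)
4539^2886 = 4539^2048 * 4539^512 * 4539^256 * 4539^64 * 4539^4 * 4539^2 ≡ 5982 * 95 * 1623 * 657 * 6269 * 5622 (mod 7793).
Accumulate the product:
5982 * 95 = 568290 ≡ 7194
7194 * 1623 = 11675862 ≡ 1948
1948 * 657 = 1279836 ≡ 1784
1784 * 6269 = 11183896 ≡ 941
941 * 5622 = 5290302 ≡ 6648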